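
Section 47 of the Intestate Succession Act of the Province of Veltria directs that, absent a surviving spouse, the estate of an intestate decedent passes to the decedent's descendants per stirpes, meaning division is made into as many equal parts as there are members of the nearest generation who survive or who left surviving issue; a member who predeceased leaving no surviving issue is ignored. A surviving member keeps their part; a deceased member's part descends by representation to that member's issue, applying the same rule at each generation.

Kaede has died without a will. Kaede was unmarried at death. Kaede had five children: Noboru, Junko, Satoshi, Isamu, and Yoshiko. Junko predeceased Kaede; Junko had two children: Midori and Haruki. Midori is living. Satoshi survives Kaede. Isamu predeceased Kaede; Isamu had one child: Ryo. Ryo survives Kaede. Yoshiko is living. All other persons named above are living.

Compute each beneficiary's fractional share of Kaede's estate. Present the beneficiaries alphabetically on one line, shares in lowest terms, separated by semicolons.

Haruki 1/10; Midori 1/10; Noboru 1/5; Ryo 1/5; Satoshi 1/5; Yoshiko 1/5

There is no surviving spouse, so the entire estate passes to Kaede's descendants per stirpes.
The estate is divided into 5 equal shares of 1/5 among Noboru, Junko, Satoshi, Isamu, Yoshiko.
Noboru is living and takes 1/5.
Junko predeceased; the 1/5 allotted to Junko's branch passes to Junko's issue by representation.
The 1/5 is divided into 2 equal shares of 1/10 among Midori, Haruki.
Midori is living and takes 1/10.
Haruki is living and takes 1/10.
Satoshi is living and takes 1/5.
Isamu predeceased; the 1/5 allotted to Isamu's branch passes to Isamu's issue by representation.
Ryo is the sole taker at this level and receives the full 1/5.
Yoshiko is living and takes 1/5.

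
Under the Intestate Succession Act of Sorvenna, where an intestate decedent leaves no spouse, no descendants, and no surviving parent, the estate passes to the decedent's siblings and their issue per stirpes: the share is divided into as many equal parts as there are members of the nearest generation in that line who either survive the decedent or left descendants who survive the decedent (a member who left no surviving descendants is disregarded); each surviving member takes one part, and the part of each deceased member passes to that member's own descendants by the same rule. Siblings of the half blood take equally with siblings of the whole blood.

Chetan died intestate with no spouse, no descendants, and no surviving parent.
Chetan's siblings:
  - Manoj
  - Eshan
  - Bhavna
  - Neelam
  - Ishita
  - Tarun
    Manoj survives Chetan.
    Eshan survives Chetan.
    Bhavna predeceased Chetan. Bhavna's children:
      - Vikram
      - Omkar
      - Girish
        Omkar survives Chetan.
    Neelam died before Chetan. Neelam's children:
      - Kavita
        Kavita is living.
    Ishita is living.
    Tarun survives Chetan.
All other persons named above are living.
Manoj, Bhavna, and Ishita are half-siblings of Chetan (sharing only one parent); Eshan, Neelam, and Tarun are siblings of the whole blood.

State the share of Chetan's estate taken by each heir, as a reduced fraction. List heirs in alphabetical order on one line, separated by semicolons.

No spouse, descendants, or parent survives, so the estate passes to Chetan's siblings per stirpes.
Half-blood and whole-blood siblings take equally under the stated rule.
The estate is divided into 6 equal shares of 1/6 among Manoj, Eshan, Bhavna, Neelam, Ishita, Tarun.
Manoj is living and takes 1/6.
Eshan is living and takes 1/6.
Bhavna predeceased; the 1/6 allotted to Bhavna's branch passes to Bhavna's issue by representation.
The 1/6 is divided into 3 equal shares of 1/18 among Vikram, Omkar, Girish.
Vikram is living and takes 1/18.
Omkar is living and takes 1/18.
Girish is living and takes 1/18.
Neelam predeceased; the 1/6 allotted to Neelam's branch passes to Neelam's issue by representation.
Kavita is the sole taker at this level and receives the full 1/6.
Ishita is living and takes 1/6.
Tarun is living and takes 1/6.

Eshan 1/6; Girish 1/18; Ishita 1/6; Kavita 1/6; Manoj 1/6; Omkar 1/18; Tarun 1/6; Vikram 1/18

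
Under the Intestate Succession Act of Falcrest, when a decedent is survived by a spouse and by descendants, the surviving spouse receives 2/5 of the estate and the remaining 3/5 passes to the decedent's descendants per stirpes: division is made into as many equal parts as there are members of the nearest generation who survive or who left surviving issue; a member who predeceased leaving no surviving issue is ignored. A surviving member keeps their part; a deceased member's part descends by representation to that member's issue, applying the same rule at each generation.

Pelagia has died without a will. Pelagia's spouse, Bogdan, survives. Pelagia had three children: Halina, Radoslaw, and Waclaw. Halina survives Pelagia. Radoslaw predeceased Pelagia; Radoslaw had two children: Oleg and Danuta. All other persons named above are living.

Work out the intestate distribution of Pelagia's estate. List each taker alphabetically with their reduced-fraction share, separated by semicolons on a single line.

Bogdan, as surviving spouse, takes 2/5.
The remaining 3/5 passes to Pelagia's descendants per stirpes.
The 3/5 is divided into 3 equal shares of 1/5 among Halina, Radoslaw, Waclaw.
Halina is living and takes 1/5.
Radoslaw predeceased; the 1/5 allotted to Radoslaw's branch passes to Radoslaw's issue by representation.
The 1/5 is divided into 2 equal shares of 1/10 among Oleg, Danuta.
Oleg is living and takes 1/10.
Danuta is living and takes 1/10.
Waclaw is living and takes 1/5.

Bogdan 2/5; Danuta 1/10; Halina 1/5; Oleg 1/10; Waclaw 1/5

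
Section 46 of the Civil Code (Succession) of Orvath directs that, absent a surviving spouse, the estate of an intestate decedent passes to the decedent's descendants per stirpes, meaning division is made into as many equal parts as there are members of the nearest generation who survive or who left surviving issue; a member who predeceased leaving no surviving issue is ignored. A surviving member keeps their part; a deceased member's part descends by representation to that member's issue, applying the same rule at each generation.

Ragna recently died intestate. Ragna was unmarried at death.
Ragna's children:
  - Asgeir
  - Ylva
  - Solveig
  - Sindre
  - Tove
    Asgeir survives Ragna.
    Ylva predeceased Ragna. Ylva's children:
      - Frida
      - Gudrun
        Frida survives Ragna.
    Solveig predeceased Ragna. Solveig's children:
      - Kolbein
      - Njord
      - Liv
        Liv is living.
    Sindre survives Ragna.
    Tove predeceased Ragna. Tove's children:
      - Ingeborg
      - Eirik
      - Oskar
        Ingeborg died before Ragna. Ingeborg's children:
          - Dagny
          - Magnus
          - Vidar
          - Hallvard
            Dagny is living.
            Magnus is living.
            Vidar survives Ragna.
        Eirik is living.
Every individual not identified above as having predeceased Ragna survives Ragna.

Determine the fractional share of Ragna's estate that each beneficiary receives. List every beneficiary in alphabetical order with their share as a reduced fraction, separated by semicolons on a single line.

Asgeir 1/5; Dagny 1/60; Eirik 1/15; Frida 1/10; Gudrun 1/10; Hallvard 1/60; Kolbein 1/15; Liv 1/15; Magnus 1/60; Njord 1/15; Oskar 1/15; Sindre 1/5; Vidar 1/60

There is no surviving spouse, so the entire estate passes to Ragna's descendants per stirpes.
The estate is divided into 5 equal shares of 1/5 among Asgeir, Ylva, Solveig, Sindre, Tove.
Asgeir is living and takes 1/5.
Ylva predeceased; the 1/5 allotted to Ylva's branch passes to Ylva's issue by representation.
The 1/5 is divided into 2 equal shares of 1/10 among Frida, Gudrun.
Frida is living and takes 1/10.
Gudrun is living and takes 1/10.
Solveig predeceased; the 1/5 allotted to Solveig's branch passes to Solveig's issue by representation.
The 1/5 is divided into 3 equal shares of 1/15 among Kolbein, Njord, Liv.
Kolbein is living and takes 1/15.
Njord is living and takes 1/15.
Liv is living and takes 1/15.
Sindre is living and takes 1/5.
Tove predeceased; the 1/5 allotted to Tove's branch passes to Tove's issue by representation.
The 1/5 is divided into 3 equal shares of 1/15 among Ingeborg, Eirik, Oskar.
Ingeborg predeceased; the 1/15 allotted to Ingeborg's branch passes to Ingeborg's issue by representation.
The 1/15 is divided into 4 equal shares of 1/60 among Dagny, Magnus, Vidar, Hallvard.
Dagny is living and takes 1/60.
Magnus is living and takes 1/60.
Vidar is living and takes 1/60.
Hallvard is living and takes 1/60.
Eirik is living and takes 1/15.
Oskar is living and takes 1/15.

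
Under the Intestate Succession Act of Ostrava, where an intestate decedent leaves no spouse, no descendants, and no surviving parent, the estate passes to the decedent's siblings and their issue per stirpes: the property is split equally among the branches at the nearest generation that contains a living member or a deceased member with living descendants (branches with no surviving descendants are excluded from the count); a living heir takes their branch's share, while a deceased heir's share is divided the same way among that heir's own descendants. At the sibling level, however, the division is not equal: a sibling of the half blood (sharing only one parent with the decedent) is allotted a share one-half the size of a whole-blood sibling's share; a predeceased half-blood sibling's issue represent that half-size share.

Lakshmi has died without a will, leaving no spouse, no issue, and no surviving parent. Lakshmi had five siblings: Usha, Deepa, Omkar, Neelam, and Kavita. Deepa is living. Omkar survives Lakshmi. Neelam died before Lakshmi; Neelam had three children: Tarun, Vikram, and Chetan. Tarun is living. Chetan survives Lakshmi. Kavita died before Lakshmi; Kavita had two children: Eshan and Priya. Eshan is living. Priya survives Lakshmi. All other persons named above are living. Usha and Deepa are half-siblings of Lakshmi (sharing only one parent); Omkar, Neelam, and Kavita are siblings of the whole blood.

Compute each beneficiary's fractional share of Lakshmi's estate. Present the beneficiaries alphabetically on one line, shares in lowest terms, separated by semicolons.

Chetan 1/12; Deepa 1/8; Eshan 1/8; Omkar 1/4; Priya 1/8; Tarun 1/12; Usha 1/8; Vikram 1/12

No spouse, descendants, or parent survives, so the estate passes to Lakshmi's siblings per stirpes.
Half-blood siblings count for one-half the weight of whole-blood siblings at the initial division.
Dividing 1 in proportion to weights (total weight 4): Usha (weight 1/2) → 1/8; Deepa (weight 1/2) → 1/8; Omkar (weight 1) → 1/4; Neelam (weight 1) → 1/4; Kavita (weight 1) → 1/4.
Usha is living and takes 1/8.
Deepa is living and takes 1/8.
Omkar is living and takes 1/4.
Neelam predeceased; the 1/4 allotted to Neelam's branch passes to Neelam's issue by representation.
The 1/4 is divided into 3 equal shares of 1/12 among Tarun, Vikram, Chetan.
Tarun is living and takes 1/12.
Vikram is living and takes 1/12.
Chetan is living and takes 1/12.
Kavita predeceased; the 1/4 allotted to Kavita's branch passes to Kavita's issue by representation.
The 1/4 is divided into 2 equal shares of 1/8 among Eshan, Priya.
Eshan is living and takes 1/8.
Priya is living and takes 1/8.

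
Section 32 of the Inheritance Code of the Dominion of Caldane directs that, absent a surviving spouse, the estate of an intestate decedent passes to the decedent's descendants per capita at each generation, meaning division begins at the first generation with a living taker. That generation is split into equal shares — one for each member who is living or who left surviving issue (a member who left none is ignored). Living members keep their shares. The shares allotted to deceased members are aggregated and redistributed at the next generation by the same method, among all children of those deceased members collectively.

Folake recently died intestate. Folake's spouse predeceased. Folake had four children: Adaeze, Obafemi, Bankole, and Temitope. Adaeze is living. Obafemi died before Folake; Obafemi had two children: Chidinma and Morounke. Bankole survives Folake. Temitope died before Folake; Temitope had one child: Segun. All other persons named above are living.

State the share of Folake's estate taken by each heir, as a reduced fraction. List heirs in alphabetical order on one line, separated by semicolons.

Adaeze 1/4; Bankole 1/4; Chidinma 1/6; Morounke 1/6; Segun 1/6

There is no surviving spouse, so the entire estate passes to Folake's descendants per capita at each generation.
At generation 1 (Adaeze, Obafemi, Bankole, Temitope) there are 4 shares of (1)/4 = 1/4 each.
Living: Adaeze and Bankole — each takes 1/4.
Deceased: Obafemi and Temitope. Their combined 1/2 is pooled and carried to generation 2.
At generation 2 (Chidinma, Morounke, Segun) there are 3 shares of (1/2)/3 = 1/6 each.
Living: Chidinma, Morounke, and Segun — each takes 1/6.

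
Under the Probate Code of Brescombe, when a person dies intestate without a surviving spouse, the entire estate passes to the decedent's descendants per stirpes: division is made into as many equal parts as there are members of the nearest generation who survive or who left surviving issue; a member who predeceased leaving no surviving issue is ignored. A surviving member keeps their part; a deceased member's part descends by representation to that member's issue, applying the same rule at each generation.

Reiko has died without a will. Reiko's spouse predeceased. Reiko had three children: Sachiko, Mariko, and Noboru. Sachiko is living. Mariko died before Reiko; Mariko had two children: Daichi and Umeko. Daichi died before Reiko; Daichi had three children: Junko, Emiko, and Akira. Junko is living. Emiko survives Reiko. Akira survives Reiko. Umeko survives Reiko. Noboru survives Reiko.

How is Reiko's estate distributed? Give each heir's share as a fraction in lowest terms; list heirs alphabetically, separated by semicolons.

Akira 1/18; Emiko 1/18; Junko 1/18; Noboru 1/3; Sachiko 1/3; Umeko 1/6

There is no surviving spouse, so the entire estate passes to Reiko's descendants per stirpes.
The estate is divided into 3 equal shares of 1/3 among Sachiko, Mariko, Noboru.
Sachiko is living and takes 1/3.
Mariko predeceased; the 1/3 allotted to Mariko's branch passes to Mariko's issue by representation.
The 1/3 is divided into 2 equal shares of 1/6 among Daichi, Umeko.
Daichi predeceased; the 1/6 allotted to Daichi's branch passes to Daichi's issue by representation.
The 1/6 is divided into 3 equal shares of 1/18 among Junko, Emiko, Akira.
Junko is living and takes 1/18.
Emiko is living and takes 1/18.
Akira is living and takes 1/18.
Umeko is living and takes 1/6.
Noboru is living and takes 1/3.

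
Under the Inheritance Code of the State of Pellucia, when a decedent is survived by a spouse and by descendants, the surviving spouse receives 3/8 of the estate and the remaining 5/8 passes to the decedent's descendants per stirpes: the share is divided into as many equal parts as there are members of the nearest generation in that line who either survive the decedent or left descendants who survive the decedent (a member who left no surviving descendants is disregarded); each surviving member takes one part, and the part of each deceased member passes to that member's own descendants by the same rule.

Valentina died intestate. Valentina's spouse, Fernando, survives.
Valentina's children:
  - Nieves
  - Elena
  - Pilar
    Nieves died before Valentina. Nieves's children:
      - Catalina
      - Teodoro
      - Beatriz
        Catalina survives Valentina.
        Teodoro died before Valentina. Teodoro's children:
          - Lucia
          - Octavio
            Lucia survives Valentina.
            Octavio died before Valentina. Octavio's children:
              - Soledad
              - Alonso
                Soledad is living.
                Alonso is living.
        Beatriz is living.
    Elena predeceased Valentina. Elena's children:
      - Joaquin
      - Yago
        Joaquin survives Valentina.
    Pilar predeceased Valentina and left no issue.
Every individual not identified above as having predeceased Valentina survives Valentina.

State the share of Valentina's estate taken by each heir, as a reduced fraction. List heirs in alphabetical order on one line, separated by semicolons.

Fernando, as surviving spouse, takes 3/8.
The remaining 5/8 passes to Valentina's descendants per stirpes.
Pilar left no surviving issue, so that branch lapses and is disregarded.
The 5/8 is divided into 2 equal shares of 5/16 among Nieves, Elena.
Nieves predeceased; the 5/16 allotted to Nieves's branch passes to Nieves's issue by representation.
The 5/16 is divided into 3 equal shares of 5/48 among Catalina, Teodoro, Beatriz.
Catalina is living and takes 5/48.
Teodoro predeceased; the 5/48 allotted to Teodoro's branch passes to Teodoro's issue by representation.
The 5/48 is divided into 2 equal shares of 5/96 among Lucia, Octavio.
Lucia is living and takes 5/96.
Octavio predeceased; the 5/96 allotted to Octavio's branch passes to Octavio's issue by representation.
The 5/96 is divided into 2 equal shares of 5/192 among Soledad, Alonso.
Soledad is living and takes 5/192.
Alonso is living and takes 5/192.
Beatriz is living and takes 5/48.
Elena predeceased; the 5/16 allotted to Elena's branch passes to Elena's issue by representation.
The 5/16 is divided into 2 equal shares of 5/32 among Joaquin, Yago.
Joaquin is living and takes 5/32.
Yago is living and takes 5/32.

Alonso 5/192; Beatriz 5/48; Catalina 5/48; Fernando 3/8; Joaquin 5/32; Lucia 5/96; Soledad 5/192; Yago 5/32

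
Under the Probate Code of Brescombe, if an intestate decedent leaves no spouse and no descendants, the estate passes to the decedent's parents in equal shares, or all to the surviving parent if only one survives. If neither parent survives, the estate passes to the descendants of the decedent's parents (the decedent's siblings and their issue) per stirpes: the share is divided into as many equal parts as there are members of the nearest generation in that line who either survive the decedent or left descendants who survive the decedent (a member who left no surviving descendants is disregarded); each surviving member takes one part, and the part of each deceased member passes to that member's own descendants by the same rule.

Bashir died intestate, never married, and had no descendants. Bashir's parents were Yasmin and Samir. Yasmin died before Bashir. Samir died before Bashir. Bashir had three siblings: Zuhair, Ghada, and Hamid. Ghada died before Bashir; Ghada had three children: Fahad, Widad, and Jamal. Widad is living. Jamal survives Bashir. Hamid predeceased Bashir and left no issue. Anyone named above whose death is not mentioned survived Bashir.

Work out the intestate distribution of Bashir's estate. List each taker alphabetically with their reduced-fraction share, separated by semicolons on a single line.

Neither parent survives and there are no descendants, so the estate passes to Bashir's siblings and their issue per stirpes.
Hamid left no surviving issue, so that branch lapses and is disregarded.
The estate is divided into 2 equal shares of 1/2 among Zuhair, Ghada.
Zuhair is living and takes 1/2.
Ghada predeceased; the 1/2 allotted to Ghada's branch passes to Ghada's issue by representation.
The 1/2 is divided into 3 equal shares of 1/6 among Fahad, Widad, Jamal.
Fahad is living and takes 1/6.
Widad is living and takes 1/6.
Jamal is living and takes 1/6.

Fahad 1/6; Jamal 1/6; Widad 1/6; Zuhair 1/2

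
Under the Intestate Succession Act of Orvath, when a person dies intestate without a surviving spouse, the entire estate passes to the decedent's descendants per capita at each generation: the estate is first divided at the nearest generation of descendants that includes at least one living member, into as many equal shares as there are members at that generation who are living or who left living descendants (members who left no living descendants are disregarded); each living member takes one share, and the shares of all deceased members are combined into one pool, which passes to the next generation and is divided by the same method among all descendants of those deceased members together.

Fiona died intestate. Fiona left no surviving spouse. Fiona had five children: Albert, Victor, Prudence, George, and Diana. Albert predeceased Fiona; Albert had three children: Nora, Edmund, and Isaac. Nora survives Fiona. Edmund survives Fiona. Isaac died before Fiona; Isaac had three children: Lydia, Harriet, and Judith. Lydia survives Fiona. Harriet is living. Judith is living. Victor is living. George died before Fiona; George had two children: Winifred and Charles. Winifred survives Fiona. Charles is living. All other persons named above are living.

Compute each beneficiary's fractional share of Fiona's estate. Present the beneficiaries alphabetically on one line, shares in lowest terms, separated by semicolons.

There is no surviving spouse, so the entire estate passes to Fiona's descendants per capita at each generation.
At generation 1 (Albert, Victor, Prudence, George, Diana) there are 5 shares of (1)/5 = 1/5 each.
Living: Victor, Prudence, and Diana — each takes 1/5.
Deceased: Albert and George. Their combined 2/5 is pooled and carried to generation 2.
At generation 2 (Nora, Edmund, Isaac, Winifred, Charles) there are 5 shares of (2/5)/5 = 2/25 each.
Living: Nora, Edmund, Winifred, and Charles — each takes 2/25.
Deceased: Isaac. That 2/25 share is carried to generation 3.
At generation 3 (Lydia, Harriet, Judith) there are 3 shares of (2/25)/3 = 2/75 each.
Living: Lydia, Harriet, and Judith — each takes 2/75.

Charles 2/25; Diana 1/5; Edmund 2/25; Harriet 2/75; Judith 2/75; Lydia 2/75; Nora 2/25; Prudence 1/5; Victor 1/5; Winifred 2/25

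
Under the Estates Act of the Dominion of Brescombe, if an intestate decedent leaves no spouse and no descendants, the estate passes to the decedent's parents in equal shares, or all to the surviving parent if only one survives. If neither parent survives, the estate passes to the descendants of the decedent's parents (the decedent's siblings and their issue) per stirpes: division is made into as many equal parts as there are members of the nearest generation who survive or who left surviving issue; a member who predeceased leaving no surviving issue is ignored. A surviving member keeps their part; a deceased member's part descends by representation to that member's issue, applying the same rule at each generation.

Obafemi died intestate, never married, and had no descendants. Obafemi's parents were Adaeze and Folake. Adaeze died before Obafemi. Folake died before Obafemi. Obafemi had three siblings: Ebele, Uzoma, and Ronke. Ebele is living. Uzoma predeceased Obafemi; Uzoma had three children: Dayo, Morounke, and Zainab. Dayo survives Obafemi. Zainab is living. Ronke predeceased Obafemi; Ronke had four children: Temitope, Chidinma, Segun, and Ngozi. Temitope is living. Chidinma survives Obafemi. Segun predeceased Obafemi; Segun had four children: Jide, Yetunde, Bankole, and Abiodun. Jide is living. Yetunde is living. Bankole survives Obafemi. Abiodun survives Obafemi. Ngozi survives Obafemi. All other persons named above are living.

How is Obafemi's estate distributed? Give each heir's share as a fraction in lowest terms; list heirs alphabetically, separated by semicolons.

Neither parent survives and there are no descendants, so the estate passes to Obafemi's siblings and their issue per stirpes.
The estate is divided into 3 equal shares of 1/3 among Ebele, Uzoma, Ronke.
Ebele is living and takes 1/3.
Uzoma predeceased; the 1/3 allotted to Uzoma's branch passes to Uzoma's issue by representation.
The 1/3 is divided into 3 equal shares of 1/9 among Dayo, Morounke, Zainab.
Dayo is living and takes 1/9.
Morounke is living and takes 1/9.
Zainab is living and takes 1/9.
Ronke predeceased; the 1/3 allotted to Ronke's branch passes to Ronke's issue by representation.
The 1/3 is divided into 4 equal shares of 1/12 among Temitope, Chidinma, Segun, Ngozi.
Temitope is living and takes 1/12.
Chidinma is living and takes 1/12.
Segun predeceased; the 1/12 allotted to Segun's branch passes to Segun's issue by representation.
The 1/12 is divided into 4 equal shares of 1/48 among Jide, Yetunde, Bankole, Abiodun.
Jide is living and takes 1/48.
Yetunde is living and takes 1/48.
Bankole is living and takes 1/48.
Abiodun is living and takes 1/48.
Ngozi is living and takes 1/12.

Abiodun 1/48; Bankole 1/48; Chidinma 1/12; Dayo 1/9; Ebele 1/3; Jide 1/48; Morounke 1/9; Ngozi 1/12; Temitope 1/12; Yetunde 1/48; Zainab 1/9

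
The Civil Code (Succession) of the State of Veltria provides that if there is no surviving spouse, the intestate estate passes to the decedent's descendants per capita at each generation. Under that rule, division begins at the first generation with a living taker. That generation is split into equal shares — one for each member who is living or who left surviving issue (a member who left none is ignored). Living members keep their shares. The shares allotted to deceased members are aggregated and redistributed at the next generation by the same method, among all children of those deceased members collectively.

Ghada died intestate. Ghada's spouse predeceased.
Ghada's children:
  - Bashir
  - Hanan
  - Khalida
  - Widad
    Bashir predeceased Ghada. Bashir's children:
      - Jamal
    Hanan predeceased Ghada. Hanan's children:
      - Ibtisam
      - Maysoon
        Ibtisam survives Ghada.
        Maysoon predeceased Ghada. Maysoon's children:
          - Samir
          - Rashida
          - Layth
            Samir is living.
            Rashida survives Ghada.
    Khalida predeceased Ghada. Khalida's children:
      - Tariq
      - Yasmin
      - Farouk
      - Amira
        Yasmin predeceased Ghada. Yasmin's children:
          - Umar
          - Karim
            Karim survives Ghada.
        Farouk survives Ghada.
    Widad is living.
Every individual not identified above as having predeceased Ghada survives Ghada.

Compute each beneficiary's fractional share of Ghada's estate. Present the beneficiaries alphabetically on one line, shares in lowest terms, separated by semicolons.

Amira 3/28; Farouk 3/28; Ibtisam 3/28; Jamal 3/28; Karim 3/70; Layth 3/70; Rashida 3/70; Samir 3/70; Tariq 3/28; Umar 3/70; Widad 1/4

There is no surviving spouse, so the entire estate passes to Ghada's descendants per capita at each generation.
At generation 1 (Bashir, Hanan, Khalida, Widad) there are 4 shares of (1)/4 = 1/4 each.
Living: Widad — each takes 1/4.
Deceased: Bashir, Hanan, and Khalida. Their combined 3/4 is pooled and carried to generation 2.
At generation 2 (Jamal, Ibtisam, Maysoon, Tariq, Yasmin, Farouk, Amira) there are 7 shares of (3/4)/7 = 3/28 each.
Living: Jamal, Ibtisam, Tariq, Farouk, and Amira — each takes 3/28.
Deceased: Maysoon and Yasmin. Their combined 3/14 is pooled and carried to generation 3.
At generation 3 (Samir, Rashida, Layth, Umar, Karim) there are 5 shares of (3/14)/5 = 3/70 each.
Living: Samir, Rashida, Layth, Umar, and Karim — each takes 3/70.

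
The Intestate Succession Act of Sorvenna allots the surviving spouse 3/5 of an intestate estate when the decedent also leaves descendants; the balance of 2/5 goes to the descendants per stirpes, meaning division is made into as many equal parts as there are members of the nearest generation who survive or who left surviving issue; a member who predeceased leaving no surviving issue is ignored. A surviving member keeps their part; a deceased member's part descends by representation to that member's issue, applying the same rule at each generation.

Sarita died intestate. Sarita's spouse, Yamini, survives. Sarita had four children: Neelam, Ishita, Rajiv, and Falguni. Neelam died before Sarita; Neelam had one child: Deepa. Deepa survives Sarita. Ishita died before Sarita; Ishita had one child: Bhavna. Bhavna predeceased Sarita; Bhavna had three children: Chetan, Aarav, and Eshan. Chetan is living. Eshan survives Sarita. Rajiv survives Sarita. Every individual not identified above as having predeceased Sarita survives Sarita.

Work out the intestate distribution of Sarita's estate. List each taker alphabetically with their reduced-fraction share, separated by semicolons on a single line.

Aarav 1/30; Chetan 1/30; Deepa 1/10; Eshan 1/30; Falguni 1/10; Rajiv 1/10; Yamini 3/5

Yamini, as surviving spouse, takes 3/5.
The remaining 2/5 passes to Sarita's descendants per stirpes.
The 2/5 is divided into 4 equal shares of 1/10 among Neelam, Ishita, Rajiv, Falguni.
Neelam predeceased; the 1/10 allotted to Neelam's branch passes to Neelam's issue by representation.
Deepa is the sole taker at this level and receives the full 1/10.
Ishita predeceased; the 1/10 allotted to Ishita's branch passes to Ishita's issue by representation.
Bhavna's line is the sole branch at this level, so the full 1/10 passes to Bhavna's issue by representation.
The 1/10 is divided into 3 equal shares of 1/30 among Chetan, Aarav, Eshan.
Chetan is living and takes 1/30.
Aarav is living and takes 1/30.
Eshan is living and takes 1/30.
Rajiv is living and takes 1/10.
Falguni is living and takes 1/10.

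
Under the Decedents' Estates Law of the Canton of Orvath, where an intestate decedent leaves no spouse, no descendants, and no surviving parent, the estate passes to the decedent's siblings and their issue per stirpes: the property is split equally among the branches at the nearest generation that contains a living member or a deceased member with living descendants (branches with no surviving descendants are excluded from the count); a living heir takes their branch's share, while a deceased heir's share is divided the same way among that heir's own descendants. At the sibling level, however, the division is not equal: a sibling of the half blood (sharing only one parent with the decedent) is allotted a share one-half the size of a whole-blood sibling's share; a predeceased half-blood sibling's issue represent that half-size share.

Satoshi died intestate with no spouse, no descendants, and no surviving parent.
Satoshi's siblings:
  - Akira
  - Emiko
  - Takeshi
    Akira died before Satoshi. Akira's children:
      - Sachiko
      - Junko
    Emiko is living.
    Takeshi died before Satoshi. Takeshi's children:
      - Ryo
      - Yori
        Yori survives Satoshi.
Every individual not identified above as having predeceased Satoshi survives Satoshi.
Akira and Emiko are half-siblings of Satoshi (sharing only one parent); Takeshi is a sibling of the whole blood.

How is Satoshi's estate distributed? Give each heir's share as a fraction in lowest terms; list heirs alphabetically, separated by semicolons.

Emiko 1/4; Junko 1/8; Ryo 1/4; Sachiko 1/8; Yori 1/4

No spouse, descendants, or parent survives, so the estate passes to Satoshi's siblings per stirpes.
Half-blood siblings count for one-half the weight of whole-blood siblings at the initial division.
Dividing 1 in proportion to weights (total weight 2): Akira (weight 1/2) → 1/4; Emiko (weight 1/2) → 1/4; Takeshi (weight 1) → 1/2.
Akira predeceased; the 1/4 allotted to Akira's branch passes to Akira's issue by representation.
The 1/4 is divided into 2 equal shares of 1/8 among Sachiko, Junko.
Sachiko is living and takes 1/8.
Junko is living and takes 1/8.
Emiko is living and takes 1/4.
Takeshi predeceased; the 1/2 allotted to Takeshi's branch passes to Takeshi's issue by representation.
The 1/2 is divided into 2 equal shares of 1/4 among Ryo, Yori.
Ryo is living and takes 1/4.
Yori is living and takes 1/4.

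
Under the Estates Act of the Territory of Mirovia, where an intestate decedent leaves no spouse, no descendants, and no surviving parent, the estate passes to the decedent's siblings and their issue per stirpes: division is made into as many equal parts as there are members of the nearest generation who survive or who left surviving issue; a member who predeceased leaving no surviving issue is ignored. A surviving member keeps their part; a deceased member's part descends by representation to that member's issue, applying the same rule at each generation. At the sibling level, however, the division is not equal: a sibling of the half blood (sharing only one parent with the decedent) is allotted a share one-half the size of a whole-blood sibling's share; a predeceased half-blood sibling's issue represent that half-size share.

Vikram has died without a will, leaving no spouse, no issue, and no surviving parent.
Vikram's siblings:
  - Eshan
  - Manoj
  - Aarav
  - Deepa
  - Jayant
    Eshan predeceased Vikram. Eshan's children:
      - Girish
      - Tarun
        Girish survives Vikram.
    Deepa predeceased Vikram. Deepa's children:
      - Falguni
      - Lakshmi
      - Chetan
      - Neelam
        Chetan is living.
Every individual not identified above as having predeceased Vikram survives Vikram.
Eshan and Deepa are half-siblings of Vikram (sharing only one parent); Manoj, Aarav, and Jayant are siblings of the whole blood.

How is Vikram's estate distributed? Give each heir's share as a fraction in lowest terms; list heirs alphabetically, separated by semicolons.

No spouse, descendants, or parent survives, so the estate passes to Vikram's siblings per stirpes.
Half-blood siblings count for one-half the weight of whole-blood siblings at the initial division.
Dividing 1 in proportion to weights (total weight 4): Eshan (weight 1/2) → 1/8; Manoj (weight 1) → 1/4; Aarav (weight 1) → 1/4; Deepa (weight 1/2) → 1/8; Jayant (weight 1) → 1/4.
Eshan predeceased; the 1/8 allotted to Eshan's branch passes to Eshan's issue by representation.
The 1/8 is divided into 2 equal shares of 1/16 among Girish, Tarun.
Girish is living and takes 1/16.
Tarun is living and takes 1/16.
Manoj is living and takes 1/4.
Aarav is living and takes 1/4.
Deepa predeceased; the 1/8 allotted to Deepa's branch passes to Deepa's issue by representation.
The 1/8 is divided into 4 equal shares of 1/32 among Falguni, Lakshmi, Chetan, Neelam.
Falguni is living and takes 1/32.
Lakshmi is living and takes 1/32.
Chetan is living and takes 1/32.
Neelam is living and takes 1/32.
Jayant is living and takes 1/4.

Aarav 1/4; Chetan 1/32; Falguni 1/32; Girish 1/16; Jayant 1/4; Lakshmi 1/32; Manoj 1/4; Neelam 1/32; Tarun 1/16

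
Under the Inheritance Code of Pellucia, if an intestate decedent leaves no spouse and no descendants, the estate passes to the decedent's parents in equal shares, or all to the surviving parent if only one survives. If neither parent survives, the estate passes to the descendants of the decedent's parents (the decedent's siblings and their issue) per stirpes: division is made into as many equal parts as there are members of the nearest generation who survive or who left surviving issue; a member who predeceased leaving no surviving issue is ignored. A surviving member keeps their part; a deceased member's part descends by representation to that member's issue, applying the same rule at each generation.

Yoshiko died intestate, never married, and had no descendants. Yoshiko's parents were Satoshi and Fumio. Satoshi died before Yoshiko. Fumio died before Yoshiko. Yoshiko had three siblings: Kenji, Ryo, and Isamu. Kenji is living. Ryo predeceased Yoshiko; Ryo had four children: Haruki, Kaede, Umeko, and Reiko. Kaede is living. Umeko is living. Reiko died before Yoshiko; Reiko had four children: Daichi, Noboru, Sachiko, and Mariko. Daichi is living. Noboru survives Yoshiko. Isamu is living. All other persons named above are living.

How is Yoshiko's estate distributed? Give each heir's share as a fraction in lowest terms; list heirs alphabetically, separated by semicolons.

Daichi 1/48; Haruki 1/12; Isamu 1/3; Kaede 1/12; Kenji 1/3; Mariko 1/48; Noboru 1/48; Sachiko 1/48; Umeko 1/12

Neither parent survives and there are no descendants, so the estate passes to Yoshiko's siblings and their issue per stirpes.
The estate is divided into 3 equal shares of 1/3 among Kenji, Ryo, Isamu.
Kenji is living and takes 1/3.
Ryo predeceased; the 1/3 allotted to Ryo's branch passes to Ryo's issue by representation.
The 1/3 is divided into 4 equal shares of 1/12 among Haruki, Kaede, Umeko, Reiko.
Haruki is living and takes 1/12.
Kaede is living and takes 1/12.
Umeko is living and takes 1/12.
Reiko predeceased; the 1/12 allotted to Reiko's branch passes to Reiko's issue by representation.
The 1/12 is divided into 4 equal shares of 1/48 among Daichi, Noboru, Sachiko, Mariko.
Daichi is living and takes 1/48.
Noboru is living and takes 1/48.
Sachiko is living and takes 1/48.
Mariko is living and takes 1/48.
Isamu is living and takes 1/3.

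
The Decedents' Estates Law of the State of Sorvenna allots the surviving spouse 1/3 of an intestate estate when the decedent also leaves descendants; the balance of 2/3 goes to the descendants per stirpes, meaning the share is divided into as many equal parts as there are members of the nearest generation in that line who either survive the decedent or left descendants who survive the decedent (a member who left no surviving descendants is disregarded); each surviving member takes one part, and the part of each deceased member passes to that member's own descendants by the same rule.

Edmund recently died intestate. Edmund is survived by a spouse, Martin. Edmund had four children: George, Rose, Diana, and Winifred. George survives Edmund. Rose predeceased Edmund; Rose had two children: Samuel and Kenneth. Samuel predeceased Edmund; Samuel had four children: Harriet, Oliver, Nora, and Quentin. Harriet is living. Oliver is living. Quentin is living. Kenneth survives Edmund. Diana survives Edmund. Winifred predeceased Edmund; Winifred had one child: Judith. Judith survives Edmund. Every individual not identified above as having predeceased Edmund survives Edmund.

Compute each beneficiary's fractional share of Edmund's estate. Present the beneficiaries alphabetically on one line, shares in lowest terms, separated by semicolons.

Martin, as surviving spouse, takes 1/3.
The remaining 2/3 passes to Edmund's descendants per stirpes.
The 2/3 is divided into 4 equal shares of 1/6 among George, Rose, Diana, Winifred.
George is living and takes 1/6.
Rose predeceased; the 1/6 allotted to Rose's branch passes to Rose's issue by representation.
The 1/6 is divided into 2 equal shares of 1/12 among Samuel, Kenneth.
Samuel predeceased; the 1/12 allotted to Samuel's branch passes to Samuel's issue by representation.
The 1/12 is divided into 4 equal shares of 1/48 among Harriet, Oliver, Nora, Quentin.
Harriet is living and takes 1/48.
Oliver is living and takes 1/48.
Nora is living and takes 1/48.
Quentin is living and takes 1/48.
Kenneth is living and takes 1/12.
Diana is living and takes 1/6.
Winifred predeceased; the 1/6 allotted to Winifred's branch passes to Winifred's issue by representation.
Judith is the sole taker at this level and receives the full 1/6.

Diana 1/6; George 1/6; Harriet 1/48; Judith 1/6; Kenneth 1/12; Martin 1/3; Nora 1/48; Oliver 1/48; Quentin 1/48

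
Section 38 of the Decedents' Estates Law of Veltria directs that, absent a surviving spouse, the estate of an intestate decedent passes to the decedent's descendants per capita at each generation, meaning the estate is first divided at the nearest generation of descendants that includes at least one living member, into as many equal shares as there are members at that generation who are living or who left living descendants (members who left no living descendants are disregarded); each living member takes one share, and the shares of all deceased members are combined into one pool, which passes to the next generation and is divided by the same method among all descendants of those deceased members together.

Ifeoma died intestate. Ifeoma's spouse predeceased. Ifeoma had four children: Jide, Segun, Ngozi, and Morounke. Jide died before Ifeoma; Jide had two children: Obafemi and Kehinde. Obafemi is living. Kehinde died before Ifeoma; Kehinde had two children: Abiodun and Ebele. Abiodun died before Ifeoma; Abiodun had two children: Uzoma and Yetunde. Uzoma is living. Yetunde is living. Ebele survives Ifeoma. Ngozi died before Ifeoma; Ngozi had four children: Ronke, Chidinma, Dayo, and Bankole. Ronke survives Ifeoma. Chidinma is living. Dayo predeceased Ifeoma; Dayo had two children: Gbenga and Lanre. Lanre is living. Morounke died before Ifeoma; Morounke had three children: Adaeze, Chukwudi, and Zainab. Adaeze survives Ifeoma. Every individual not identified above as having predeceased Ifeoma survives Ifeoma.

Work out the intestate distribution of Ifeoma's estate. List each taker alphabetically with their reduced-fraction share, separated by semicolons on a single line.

Adaeze 1/12; Bankole 1/12; Chidinma 1/12; Chukwudi 1/12; Ebele 1/24; Gbenga 1/24; Lanre 1/24; Obafemi 1/12; Ronke 1/12; Segun 1/4; Uzoma 1/48; Yetunde 1/48; Zainab 1/12

There is no surviving spouse, so the entire estate passes to Ifeoma's descendants per capita at each generation.
At generation 1 (Jide, Segun, Ngozi, Morounke) there are 4 shares of (1)/4 = 1/4 each.
Living: Segun — each takes 1/4.
Deceased: Jide, Ngozi, and Morounke. Their combined 3/4 is pooled and carried to generation 2.
At generation 2 (Obafemi, Kehinde, Ronke, Chidinma, Dayo, Bankole, Adaeze, Chukwudi, Zainab) there are 9 shares of (3/4)/9 = 1/12 each.
Living: Obafemi, Ronke, Chidinma, Bankole, Adaeze, Chukwudi, and Zainab — each takes 1/12.
Deceased: Kehinde and Dayo. Their combined 1/6 is pooled and carried to generation 3.
At generation 3 (Abiodun, Ebele, Gbenga, Lanre) there are 4 shares of (1/6)/4 = 1/24 each.
Living: Ebele, Gbenga, and Lanre — each takes 1/24.
Deceased: Abiodun. That 1/24 share is carried to generation 4.
At generation 4 (Uzoma, Yetunde) there are 2 shares of (1/24)/2 = 1/48 each.
Living: Uzoma and Yetunde — each takes 1/48.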